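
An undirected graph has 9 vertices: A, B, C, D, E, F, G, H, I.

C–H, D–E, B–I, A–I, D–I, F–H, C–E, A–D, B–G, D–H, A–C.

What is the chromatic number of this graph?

A, D, I are mutually adjacent, so at least 3 colors are needed.
3 colors suffice: color 1 → {B, C, D, F}; color 2 → {A, E, G, H}; color 3 → {I}. Each edge has distinct colors on its endpoints.

3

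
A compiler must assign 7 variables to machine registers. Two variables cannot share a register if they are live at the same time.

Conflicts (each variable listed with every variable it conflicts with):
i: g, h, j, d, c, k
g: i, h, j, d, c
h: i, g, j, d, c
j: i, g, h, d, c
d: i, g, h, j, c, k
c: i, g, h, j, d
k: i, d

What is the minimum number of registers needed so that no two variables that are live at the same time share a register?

6

i, g, h, j, d, c all conflict with each other, so at least 6 registers are needed.
Using 6 registers: i=2, g=5, h=4, j=6, d=1, c=3, k=3. No two conflicting variables share a register.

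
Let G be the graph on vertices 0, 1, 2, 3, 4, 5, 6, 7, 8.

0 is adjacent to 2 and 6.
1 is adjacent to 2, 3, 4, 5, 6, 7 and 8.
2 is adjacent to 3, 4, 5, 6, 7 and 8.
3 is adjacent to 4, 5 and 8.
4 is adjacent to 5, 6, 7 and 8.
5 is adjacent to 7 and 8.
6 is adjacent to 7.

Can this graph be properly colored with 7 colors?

Yes

The chromatic number is 6. 1, 2, 3, 4, 5, 8 are mutually adjacent (a clique of size 6), so at least 6 colors are needed.
6 colors suffice: color red → {2}; color blue → {0, 1}; color green → {4}; color yellow → {5, 6}; color purple → {7, 8}; color orange → {3}.
Since 7 ≥ 6, a proper 7-coloring certainly exists.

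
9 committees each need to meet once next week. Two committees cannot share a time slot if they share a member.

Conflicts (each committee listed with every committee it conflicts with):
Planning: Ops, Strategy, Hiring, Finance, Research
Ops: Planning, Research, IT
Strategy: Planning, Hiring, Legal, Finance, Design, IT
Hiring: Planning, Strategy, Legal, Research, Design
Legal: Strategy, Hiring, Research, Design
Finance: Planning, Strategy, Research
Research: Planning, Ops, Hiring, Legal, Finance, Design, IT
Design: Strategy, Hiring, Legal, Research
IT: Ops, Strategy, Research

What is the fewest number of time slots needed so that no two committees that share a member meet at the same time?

4

Strategy, Hiring, Legal, Design pairwise conflict, so at least 4 time slots are needed.
A valid assignment using 4 time slots: Planning=3, Ops=2, Strategy=1, Hiring=2, Legal=3, Finance=2, Research=1, Design=4, IT=3. Every pair that conflicts lands in different time slots.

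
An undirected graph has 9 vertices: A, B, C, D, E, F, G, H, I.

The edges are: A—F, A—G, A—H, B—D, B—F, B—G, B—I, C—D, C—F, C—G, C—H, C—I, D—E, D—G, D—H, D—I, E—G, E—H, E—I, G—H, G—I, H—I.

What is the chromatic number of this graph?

5

D, E, G, H, I form a clique, so at least 5 colors are needed.
A valid assignment using 5 colors: A=2, B=4, C=5, D=3, E=5, F=1, G=1, H=4, I=2. No two adjacent vertices share a color.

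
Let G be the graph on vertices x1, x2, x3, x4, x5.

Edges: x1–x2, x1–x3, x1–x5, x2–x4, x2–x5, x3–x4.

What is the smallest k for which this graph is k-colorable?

3

x1, x2, x5 form a triangle, so at least 3 colors are needed.
3 colors suffice: color 1 → {x2, x3}; color 2 → {x1, x4}; color 3 → {x5}. Every edge joins two different colors.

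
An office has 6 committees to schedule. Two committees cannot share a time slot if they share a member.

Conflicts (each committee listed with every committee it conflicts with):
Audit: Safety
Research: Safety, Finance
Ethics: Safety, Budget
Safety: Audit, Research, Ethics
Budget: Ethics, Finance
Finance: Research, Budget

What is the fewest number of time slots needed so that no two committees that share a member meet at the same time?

3

The cycle Finance-Budget-Ethics-Safety-Research-Finance has odd length 5, so it cannot be 2-colored; at least 3 time slots are needed.
A valid assignment using 3 time slots: Audit=2, Research=2, Ethics=2, Safety=1, Budget=3, Finance=1. Every pair that conflicts lands in different time slots.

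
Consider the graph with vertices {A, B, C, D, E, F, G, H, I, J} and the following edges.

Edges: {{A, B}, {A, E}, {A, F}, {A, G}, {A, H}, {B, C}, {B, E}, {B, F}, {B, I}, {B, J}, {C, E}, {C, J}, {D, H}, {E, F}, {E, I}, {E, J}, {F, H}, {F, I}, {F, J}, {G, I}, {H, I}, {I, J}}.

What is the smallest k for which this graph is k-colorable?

5

B, E, F, I, J are mutually adjacent (a clique of size 5), so at least 5 colors are needed.
A valid assignment using 5 colors: A=1, B=4, C=1, D=1, E=3, F=2, G=2, H=3, I=1, J=5. Each edge has distinct colors on its endpoints.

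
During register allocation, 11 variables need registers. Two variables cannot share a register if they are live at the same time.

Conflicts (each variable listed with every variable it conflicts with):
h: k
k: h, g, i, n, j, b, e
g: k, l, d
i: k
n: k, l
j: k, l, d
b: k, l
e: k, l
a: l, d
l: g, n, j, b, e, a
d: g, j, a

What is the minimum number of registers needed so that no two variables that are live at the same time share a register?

2

n and l conflict, so at least 2 registers are needed.
Using 2 registers: h=2, k=1, g=2, i=2, n=2, j=2, b=2, e=2, a=2, l=1, d=1. Every pair that conflicts lands in different registers.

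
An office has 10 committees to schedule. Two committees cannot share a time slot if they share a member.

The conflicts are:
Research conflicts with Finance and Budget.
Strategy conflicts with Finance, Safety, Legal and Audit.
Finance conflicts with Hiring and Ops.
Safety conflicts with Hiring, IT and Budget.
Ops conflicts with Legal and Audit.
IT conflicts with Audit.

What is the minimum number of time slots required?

3

The cycle Research-Finance-Hiring-Safety-Budget-Research has odd length 5, so it cannot be 2-colored; at least 3 time slots are needed.
3 time slots suffice: Research=3, Strategy=2, Finance=1, Safety=1, Hiring=2, Ops=2, Legal=1, IT=2, Budget=2, Audit=1. Every pair that conflicts lands in different time slots.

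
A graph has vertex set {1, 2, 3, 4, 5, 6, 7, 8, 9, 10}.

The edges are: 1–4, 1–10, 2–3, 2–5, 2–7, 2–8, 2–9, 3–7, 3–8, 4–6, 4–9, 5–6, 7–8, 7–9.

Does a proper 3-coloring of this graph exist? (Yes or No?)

No

2, 3, 7, 8 form a clique, so at least 4 colors are needed.
So 3 colors are not enough.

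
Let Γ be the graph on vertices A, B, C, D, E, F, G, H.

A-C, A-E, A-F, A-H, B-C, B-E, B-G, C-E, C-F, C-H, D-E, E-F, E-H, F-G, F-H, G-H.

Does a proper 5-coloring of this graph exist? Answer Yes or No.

Yes

The chromatic number is 5. A, C, E, F, H are pairwise adjacent (a clique of size 5), so at least 5 colors are needed.
5 colors suffice: A=5, B=2, C=3, D=2, E=1, F=2, G=1, H=4.
That is already a proper 5-coloring.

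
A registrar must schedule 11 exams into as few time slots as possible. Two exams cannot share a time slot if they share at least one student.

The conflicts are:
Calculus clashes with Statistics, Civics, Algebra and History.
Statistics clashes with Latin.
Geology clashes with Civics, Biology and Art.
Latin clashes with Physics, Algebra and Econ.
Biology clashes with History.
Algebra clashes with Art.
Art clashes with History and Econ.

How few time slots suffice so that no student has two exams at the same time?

3

The cycle Civics-Geology-Art-History-Calculus-Civics has odd length 5, so it cannot be 2-colored; at least 3 time slots are needed.
3 time slots suffice: time slot 1 → {Calculus, Latin, Biology, Art}; time slot 2 → {Statistics, Geology, Physics, Algebra, History, Econ}; time slot 3 → {Civics}. Every pair that conflicts lands in different time slots.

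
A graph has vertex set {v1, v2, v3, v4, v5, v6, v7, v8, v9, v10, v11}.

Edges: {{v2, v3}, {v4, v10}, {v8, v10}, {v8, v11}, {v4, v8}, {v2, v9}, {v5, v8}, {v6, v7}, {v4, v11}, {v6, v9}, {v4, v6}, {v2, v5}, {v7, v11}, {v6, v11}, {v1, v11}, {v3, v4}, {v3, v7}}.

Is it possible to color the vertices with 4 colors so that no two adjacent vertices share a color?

The chromatic number is 3. v6, v7, v11 are pairwise adjacent, so at least 3 colors are needed.
3 colors suffice: color 1 → {v1, v2, v4, v7}; color 2 → {v3, v5, v9, v10, v11}; color 3 → {v6, v8}.
Since 4 ≥ 3, a proper 4-coloring certainly exists.

Yes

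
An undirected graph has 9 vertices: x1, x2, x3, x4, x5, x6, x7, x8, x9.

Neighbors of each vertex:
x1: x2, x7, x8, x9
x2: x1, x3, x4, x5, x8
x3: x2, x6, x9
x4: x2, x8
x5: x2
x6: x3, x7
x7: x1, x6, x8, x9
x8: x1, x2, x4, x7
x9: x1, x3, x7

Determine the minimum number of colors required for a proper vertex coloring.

3

x2, x4, x8 form a triangle, so at least 3 colors are needed.
3 colors suffice: color 1 → {x2, x7}; color 2 → {x5, x6, x8, x9}; color 3 → {x1, x3, x4}. Every edge joins two different colors.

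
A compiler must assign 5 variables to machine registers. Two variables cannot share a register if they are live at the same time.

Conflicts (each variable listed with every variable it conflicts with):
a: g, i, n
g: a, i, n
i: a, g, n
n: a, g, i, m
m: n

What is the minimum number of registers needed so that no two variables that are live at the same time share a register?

4

a, g, i, n all conflict with each other, so at least 4 registers are needed.
4 registers suffice: register 1 → {n}; register 2 → {i, m}; register 3 → {g}; register 4 → {a}. No two conflicting variables share a register.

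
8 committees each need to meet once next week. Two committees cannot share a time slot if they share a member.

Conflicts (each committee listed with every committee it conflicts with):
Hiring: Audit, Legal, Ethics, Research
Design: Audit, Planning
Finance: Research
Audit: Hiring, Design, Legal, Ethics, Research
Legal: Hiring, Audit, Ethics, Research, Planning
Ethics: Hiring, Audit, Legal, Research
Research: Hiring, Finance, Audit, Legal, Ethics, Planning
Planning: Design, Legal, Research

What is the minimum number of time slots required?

5

Hiring, Audit, Legal, Ethics, Research pairwise conflict, so at least 5 time slots are needed.
A valid assignment using 5 time slots: Hiring=5, Design=1, Finance=2, Audit=3, Legal=2, Ethics=4, Research=1, Planning=3. Each listed conflict is separated.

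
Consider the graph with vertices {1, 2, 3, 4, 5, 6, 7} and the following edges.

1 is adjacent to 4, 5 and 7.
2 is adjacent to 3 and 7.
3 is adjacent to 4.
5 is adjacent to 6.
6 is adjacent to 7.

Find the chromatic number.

3

The cycle 4-1-7-2-3-4 has odd length 5, so it cannot be 2-colored; at least 3 colors are needed.
A valid assignment using 3 colors: 1=blue, 2=blue, 3=red, 4=green, 5=red, 6=blue, 7=red. Every edge joins two different colors.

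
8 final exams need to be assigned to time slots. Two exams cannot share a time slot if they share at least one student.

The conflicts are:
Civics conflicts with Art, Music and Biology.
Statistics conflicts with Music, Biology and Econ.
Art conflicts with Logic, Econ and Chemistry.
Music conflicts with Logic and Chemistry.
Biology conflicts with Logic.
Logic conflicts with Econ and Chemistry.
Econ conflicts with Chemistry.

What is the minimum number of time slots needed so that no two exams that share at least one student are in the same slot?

4

Art, Logic, Econ, Chemistry all conflict with each other, so at least 4 time slots are needed.
4 time slots suffice: Civics=1, Statistics=1, Art=3, Music=2, Biology=2, Logic=1, Econ=2, Chemistry=4. No two conflicting exams share a time slot.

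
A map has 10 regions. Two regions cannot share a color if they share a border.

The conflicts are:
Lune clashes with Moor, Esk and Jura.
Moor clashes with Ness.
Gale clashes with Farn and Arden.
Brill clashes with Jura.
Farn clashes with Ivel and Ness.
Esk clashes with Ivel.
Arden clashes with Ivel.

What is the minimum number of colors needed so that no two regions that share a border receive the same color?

Gale and Arden conflict, so at least 2 colors are needed.
2 colors suffice: color 1 → {Lune, Gale, Brill, Ivel, Ness}; color 2 → {Moor, Farn, Esk, Arden, Jura}. Each listed conflict is separated.

2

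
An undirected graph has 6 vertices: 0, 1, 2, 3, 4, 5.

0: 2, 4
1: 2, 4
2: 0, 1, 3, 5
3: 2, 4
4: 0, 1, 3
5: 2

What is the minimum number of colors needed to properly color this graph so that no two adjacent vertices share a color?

2 and 5 are adjacent, so at least 2 colors are needed.
A valid assignment using 2 colors: 0=b, 1=b, 2=a, 3=b, 4=a, 5=b. Each edge has distinct colors on its endpoints.

2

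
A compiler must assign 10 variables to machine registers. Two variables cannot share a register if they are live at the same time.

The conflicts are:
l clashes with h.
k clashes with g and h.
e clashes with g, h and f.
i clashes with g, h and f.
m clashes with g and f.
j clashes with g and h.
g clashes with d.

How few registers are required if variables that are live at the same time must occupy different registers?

i and g conflict, so at least 2 registers are needed.
2 registers suffice: register 1 → {g, h, f}; register 2 → {l, k, e, i, m, j, d}. Every pair that conflicts lands in different registers.

2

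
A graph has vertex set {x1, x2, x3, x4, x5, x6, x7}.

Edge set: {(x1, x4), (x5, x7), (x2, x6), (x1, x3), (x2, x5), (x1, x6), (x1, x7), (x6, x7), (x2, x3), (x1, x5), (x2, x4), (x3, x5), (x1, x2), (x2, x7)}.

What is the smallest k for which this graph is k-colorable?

x1, x2, x5, x7 are mutually adjacent (a clique of size 4), so at least 4 colors are needed.
4 colors suffice: color 1 → {x1}; color 2 → {x2}; color 3 → {x4, x5, x6}; color 4 → {x3, x7}. Each edge has distinct colors on its endpoints.

4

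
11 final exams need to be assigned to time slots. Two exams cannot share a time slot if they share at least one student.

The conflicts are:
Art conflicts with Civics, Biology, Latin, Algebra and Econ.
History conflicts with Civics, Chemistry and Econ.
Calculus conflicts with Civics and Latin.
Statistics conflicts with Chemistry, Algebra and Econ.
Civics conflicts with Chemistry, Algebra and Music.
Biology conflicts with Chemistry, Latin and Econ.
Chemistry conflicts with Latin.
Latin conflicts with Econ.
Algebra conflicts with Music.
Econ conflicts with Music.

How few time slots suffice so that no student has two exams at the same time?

Art, Biology, Latin, Econ are mutually in conflict, so at least 4 time slots are needed.
4 time slots suffice: time slot 1 → {Civics, Econ}; time slot 2 → {Art, Calculus, Chemistry, Music}; time slot 3 → {History, Latin, Algebra}; time slot 4 → {Statistics, Biology}. Each listed conflict is separated.

4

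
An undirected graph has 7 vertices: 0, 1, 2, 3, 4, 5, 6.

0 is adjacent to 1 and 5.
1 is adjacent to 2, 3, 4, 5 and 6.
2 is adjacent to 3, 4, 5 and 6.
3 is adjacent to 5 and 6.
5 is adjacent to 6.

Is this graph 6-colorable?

The chromatic number is 5. 1, 2, 3, 5, 6 are pairwise adjacent (a clique of size 5), so at least 5 colors are needed.
5 colors suffice: color a → {1}; color b → {0, 2}; color c → {4, 5}; color d → {3}; color e → {6}.
Since 6 ≥ 5, a proper 6-coloring certainly exists.

Yes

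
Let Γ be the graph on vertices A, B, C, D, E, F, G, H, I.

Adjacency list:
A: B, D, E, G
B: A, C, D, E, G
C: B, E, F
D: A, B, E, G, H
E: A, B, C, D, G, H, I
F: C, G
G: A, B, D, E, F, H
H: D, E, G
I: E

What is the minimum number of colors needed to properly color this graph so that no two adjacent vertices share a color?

5

A, B, D, E, G are pairwise adjacent (a clique of size 5), so at least 5 colors are needed.
One proper 5-coloring: A=5, B=4, C=2, D=3, E=1, F=1, G=2, H=4, I=2. Each edge has distinct colors on its endpoints.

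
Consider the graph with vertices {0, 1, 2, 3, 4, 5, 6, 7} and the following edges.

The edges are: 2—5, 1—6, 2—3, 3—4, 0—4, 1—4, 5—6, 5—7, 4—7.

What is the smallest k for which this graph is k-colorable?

The cycle 1-6-5-7-4-1 has odd length 5, so it cannot be 2-colored; at least 3 colors are needed.
One proper 3-coloring: 0=blue, 1=blue, 2=green, 3=blue, 4=red, 5=red, 6=green, 7=blue. Each edge has distinct colors on its endpoints.

3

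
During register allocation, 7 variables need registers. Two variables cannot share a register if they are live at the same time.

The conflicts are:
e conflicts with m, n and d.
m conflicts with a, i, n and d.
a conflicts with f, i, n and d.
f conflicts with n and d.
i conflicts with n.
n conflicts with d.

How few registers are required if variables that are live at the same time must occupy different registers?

4

e, m, n, d are mutually in conflict, so at least 4 registers are needed.
A valid assignment using 4 registers: e=4, m=3, a=4, f=3, i=2, n=1, d=2. Each listed conflict is separated.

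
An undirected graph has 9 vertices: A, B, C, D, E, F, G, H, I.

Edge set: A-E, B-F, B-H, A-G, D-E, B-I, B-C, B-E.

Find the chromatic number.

B and I are adjacent, so at least 2 colors are needed.
2 colors suffice: color 1 → {A, B, D}; color 2 → {C, E, F, G, H, I}. Each edge has distinct colors on its endpoints.

2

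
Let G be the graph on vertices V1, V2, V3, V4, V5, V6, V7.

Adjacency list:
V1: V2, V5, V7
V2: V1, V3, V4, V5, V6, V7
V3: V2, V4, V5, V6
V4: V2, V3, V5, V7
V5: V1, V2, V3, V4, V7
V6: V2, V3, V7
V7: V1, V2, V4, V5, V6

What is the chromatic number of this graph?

V1, V2, V5, V7 are pairwise adjacent (a clique of size 4), so at least 4 colors are needed.
4 colors suffice: color red → {V2}; color blue → {V5, V6}; color green → {V3, V7}; color yellow → {V1, V4}. Each edge has distinct colors on its endpoints.

4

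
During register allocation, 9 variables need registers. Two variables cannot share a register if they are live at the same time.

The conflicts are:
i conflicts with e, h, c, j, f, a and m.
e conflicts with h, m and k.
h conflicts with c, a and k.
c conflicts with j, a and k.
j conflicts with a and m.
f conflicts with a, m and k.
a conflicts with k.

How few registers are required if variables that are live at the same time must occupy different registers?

i, h, c, a all conflict with each other, so at least 4 registers are needed.
4 registers suffice: register 1 → {i, k}; register 2 → {a, m}; register 3 → {e, c, f}; register 4 → {h, j}. Each listed conflict is separated.

4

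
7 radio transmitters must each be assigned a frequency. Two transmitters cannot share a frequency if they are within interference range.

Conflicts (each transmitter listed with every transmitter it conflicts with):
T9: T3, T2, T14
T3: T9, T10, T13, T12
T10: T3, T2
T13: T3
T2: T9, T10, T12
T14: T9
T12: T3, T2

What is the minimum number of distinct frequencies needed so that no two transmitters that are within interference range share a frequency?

2

T9 and T14 conflict, so at least 2 frequencies are needed.
2 frequencies suffice: frequency 1 → {T3, T2, T14}; frequency 2 → {T9, T10, T13, T12}. Each listed conflict is separated.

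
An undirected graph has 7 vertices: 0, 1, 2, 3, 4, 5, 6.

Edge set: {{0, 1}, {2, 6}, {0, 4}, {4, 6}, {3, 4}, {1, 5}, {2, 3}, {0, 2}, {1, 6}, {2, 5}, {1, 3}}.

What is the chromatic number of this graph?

2

1 and 5 are adjacent, so at least 2 colors are needed.
2 colors suffice: color a → {1, 2, 4}; color b → {0, 3, 5, 6}. Each edge has distinct colors on its endpoints.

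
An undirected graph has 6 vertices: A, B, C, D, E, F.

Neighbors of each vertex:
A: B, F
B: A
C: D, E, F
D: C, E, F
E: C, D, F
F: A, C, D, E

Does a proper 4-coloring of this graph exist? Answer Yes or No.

Yes

The chromatic number is 4. C, D, E, F are mutually adjacent (a clique of size 4), so at least 4 colors are needed.
4 colors suffice: color 1 → {B, F}; color 2 → {A, C}; color 3 → {D}; color 4 → {E}.
That is already a proper 4-coloring.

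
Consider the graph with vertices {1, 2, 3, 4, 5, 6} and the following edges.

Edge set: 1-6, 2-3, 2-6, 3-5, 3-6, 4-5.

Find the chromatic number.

3

2, 3, 6 are pairwise adjacent, so at least 3 colors are needed.
3 colors suffice: color a → {1, 3, 4}; color b → {5, 6}; color c → {2}. Each edge has distinct colors on its endpoints.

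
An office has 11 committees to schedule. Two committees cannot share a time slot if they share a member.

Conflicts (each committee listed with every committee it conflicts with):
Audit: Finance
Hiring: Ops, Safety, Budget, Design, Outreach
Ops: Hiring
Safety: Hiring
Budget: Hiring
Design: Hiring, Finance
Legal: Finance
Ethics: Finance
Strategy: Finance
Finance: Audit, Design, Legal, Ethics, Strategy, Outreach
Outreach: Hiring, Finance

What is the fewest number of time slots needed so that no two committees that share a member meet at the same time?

Hiring and Safety conflict, so at least 2 time slots are needed.
2 time slots suffice: time slot 1 → {Hiring, Finance}; time slot 2 → {Audit, Ops, Safety, Budget, Design, Legal, Ethics, Strategy, Outreach}. Each listed conflict is separated.

2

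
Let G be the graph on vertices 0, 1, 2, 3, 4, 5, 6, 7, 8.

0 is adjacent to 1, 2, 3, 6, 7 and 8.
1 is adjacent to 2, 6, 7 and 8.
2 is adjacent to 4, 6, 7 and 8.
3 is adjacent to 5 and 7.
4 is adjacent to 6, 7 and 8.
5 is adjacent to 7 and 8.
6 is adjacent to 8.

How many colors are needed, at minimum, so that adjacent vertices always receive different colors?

0, 1, 2, 6, 8 are pairwise adjacent (a clique of size 5), so at least 5 colors are needed.
One proper 5-coloring: 0=c, 1=d, 2=b, 3=d, 4=c, 5=b, 6=e, 7=a, 8=a. No two adjacent vertices share a color.

5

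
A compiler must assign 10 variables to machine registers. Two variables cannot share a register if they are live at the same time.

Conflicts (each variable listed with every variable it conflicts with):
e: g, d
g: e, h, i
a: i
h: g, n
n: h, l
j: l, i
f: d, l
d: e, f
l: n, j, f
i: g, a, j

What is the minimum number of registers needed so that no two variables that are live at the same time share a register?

3

The cycle g-e-d-f-l-j-i-g has odd length 7, so it cannot be 2-colored; at least 3 registers are needed.
A valid assignment using 3 registers: e=2, g=1, a=1, h=3, n=2, j=3, f=2, d=1, l=1, i=2. No two conflicting variables share a register.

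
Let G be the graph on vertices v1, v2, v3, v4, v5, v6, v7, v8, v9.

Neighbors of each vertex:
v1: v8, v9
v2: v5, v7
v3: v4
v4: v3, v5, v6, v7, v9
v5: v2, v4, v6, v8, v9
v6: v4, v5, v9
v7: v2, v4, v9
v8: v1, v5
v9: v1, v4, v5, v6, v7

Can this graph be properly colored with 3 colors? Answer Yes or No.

No

v4, v5, v6, v9 form a clique, so at least 4 colors are needed.
So 3 colors are not enough.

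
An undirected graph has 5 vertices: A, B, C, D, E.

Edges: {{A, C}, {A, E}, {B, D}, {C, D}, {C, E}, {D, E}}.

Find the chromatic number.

3

A, C, E are mutually adjacent, so at least 3 colors are needed.
3 colors suffice: A=3, B=1, C=1, D=3, E=2. Each edge has distinct colors on its endpoints.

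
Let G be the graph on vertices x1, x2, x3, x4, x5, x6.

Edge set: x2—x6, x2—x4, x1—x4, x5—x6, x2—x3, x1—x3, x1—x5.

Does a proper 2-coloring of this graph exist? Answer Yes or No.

No

The cycle x1-x3-x2-x6-x5-x1 has odd length 5, so it cannot be 2-colored; at least 3 colors are needed.
So 2 colors are not enough.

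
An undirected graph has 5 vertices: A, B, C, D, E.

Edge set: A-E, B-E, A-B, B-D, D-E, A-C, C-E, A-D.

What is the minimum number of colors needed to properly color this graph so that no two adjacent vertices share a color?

A, B, D, E form a clique, so at least 4 colors are needed.
A valid assignment using 4 colors: A=1, B=3, C=3, D=4, E=2. Each edge has distinct colors on its endpoints.

4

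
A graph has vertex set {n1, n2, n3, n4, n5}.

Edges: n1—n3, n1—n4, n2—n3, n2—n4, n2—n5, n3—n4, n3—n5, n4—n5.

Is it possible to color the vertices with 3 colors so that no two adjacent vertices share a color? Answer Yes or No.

No

n2, n3, n4, n5 are mutually adjacent (a clique of size 4), so at least 4 colors are needed.
So 3 colors are not enough.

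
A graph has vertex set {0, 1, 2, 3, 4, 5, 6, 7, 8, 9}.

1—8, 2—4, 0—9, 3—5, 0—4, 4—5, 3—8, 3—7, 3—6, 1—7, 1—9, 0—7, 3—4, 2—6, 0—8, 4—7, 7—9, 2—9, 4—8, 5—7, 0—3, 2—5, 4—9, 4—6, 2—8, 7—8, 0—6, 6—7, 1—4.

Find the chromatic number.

5

0, 3, 4, 6, 7 are mutually adjacent (a clique of size 5), so at least 5 colors are needed.
5 colors suffice: 0=yellow, 1=yellow, 2=blue, 3=green, 4=red, 5=yellow, 6=purple, 7=blue, 8=purple, 9=green. Each edge has distinct colors on its endpoints.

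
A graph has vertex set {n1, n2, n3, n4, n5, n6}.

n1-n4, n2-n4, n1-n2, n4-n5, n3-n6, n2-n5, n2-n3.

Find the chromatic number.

n2, n4, n5 are pairwise adjacent, so at least 3 colors are needed.
One proper 3-coloring: n1=3, n2=1, n3=2, n4=2, n5=3, n6=1. Each edge has distinct colors on its endpoints.

3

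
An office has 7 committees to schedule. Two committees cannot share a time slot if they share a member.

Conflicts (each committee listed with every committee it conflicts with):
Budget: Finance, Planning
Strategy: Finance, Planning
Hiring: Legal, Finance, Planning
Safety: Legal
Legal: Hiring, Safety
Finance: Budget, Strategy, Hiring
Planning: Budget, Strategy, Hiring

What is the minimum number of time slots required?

2

Safety and Legal conflict, so at least 2 time slots are needed.
2 time slots suffice: Budget=2, Strategy=2, Hiring=2, Safety=2, Legal=1, Finance=1, Planning=1. Every pair that conflicts lands in different time slots.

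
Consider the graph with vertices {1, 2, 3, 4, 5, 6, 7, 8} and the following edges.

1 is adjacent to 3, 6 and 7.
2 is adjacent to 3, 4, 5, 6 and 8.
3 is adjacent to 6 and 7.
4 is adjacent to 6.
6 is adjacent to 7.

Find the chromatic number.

4

1, 3, 6, 7 form a clique, so at least 4 colors are needed.
A valid assignment using 4 colors: 1=a, 2=a, 3=c, 4=c, 5=b, 6=b, 7=d, 8=b. Every edge joins two different colors.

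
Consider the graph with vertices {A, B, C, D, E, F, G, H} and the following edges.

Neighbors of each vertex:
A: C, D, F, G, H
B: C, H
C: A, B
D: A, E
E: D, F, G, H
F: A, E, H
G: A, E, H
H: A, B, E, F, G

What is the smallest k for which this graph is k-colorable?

A, G, H form a triangle, so at least 3 colors are needed.
One proper 3-coloring: A=1, B=1, C=2, D=2, E=1, F=3, G=3, H=2. Every edge joins two different colors.

3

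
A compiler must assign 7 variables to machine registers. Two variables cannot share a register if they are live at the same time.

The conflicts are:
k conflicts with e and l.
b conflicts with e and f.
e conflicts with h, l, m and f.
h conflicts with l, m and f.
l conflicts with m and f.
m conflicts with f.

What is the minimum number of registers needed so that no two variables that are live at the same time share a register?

5

e, h, l, m, f are mutually in conflict, so at least 5 registers are needed.
5 registers suffice: register 1 → {e}; register 2 → {b, l}; register 3 → {k, f}; register 4 → {h}; register 5 → {m}. No two conflicting variables share a register.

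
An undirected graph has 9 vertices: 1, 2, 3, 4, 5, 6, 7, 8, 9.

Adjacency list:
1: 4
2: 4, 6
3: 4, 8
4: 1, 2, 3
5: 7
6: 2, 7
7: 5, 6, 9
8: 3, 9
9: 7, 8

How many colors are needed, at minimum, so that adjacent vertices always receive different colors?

3

The cycle 3-8-9-7-6-2-4-3 has odd length 7, so it cannot be 2-colored; at least 3 colors are needed.
3 colors suffice: 1=blue, 2=green, 3=blue, 4=red, 5=blue, 6=blue, 7=red, 8=red, 9=blue. No two adjacent vertices share a color.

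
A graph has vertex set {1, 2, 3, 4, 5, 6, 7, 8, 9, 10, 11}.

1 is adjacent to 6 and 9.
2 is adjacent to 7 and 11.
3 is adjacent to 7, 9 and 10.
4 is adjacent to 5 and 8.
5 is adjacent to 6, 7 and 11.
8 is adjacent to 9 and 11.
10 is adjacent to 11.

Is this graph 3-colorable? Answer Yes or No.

The chromatic number is 3. The cycle 3-9-8-11-10-3 has odd length 5, so it cannot be 2-colored; at least 3 colors are needed.
3 colors suffice: color a → {1, 2, 3, 5, 8}; color b → {4, 6, 7, 9, 11}; color c → {10}.
That is already a proper 3-coloring.

Yes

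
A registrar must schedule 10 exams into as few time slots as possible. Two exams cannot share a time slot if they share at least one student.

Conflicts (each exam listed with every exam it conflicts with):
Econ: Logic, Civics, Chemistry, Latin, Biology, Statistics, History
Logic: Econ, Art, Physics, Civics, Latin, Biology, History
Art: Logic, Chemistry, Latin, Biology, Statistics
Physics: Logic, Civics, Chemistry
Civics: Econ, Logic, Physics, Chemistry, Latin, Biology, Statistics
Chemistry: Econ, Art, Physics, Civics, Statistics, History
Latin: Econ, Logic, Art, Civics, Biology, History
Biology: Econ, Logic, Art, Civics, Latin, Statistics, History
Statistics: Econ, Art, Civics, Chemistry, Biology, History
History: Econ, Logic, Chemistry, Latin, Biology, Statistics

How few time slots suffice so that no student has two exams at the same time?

Econ, Logic, Civics, Latin, Biology all conflict with each other, so at least 5 time slots are needed.
A valid assignment using 5 time slots: Econ=4, Logic=1, Art=2, Physics=4, Civics=2, Chemistry=3, Latin=5, Biology=3, Statistics=1, History=2. No two conflicting exams share a time slot.

5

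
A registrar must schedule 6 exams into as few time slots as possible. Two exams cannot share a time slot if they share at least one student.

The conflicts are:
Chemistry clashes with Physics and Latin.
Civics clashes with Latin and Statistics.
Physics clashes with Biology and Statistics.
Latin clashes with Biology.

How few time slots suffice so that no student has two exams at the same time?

The cycle Physics-Statistics-Civics-Latin-Biology-Physics has odd length 5, so it cannot be 2-colored; at least 3 time slots are needed.
3 time slots suffice: time slot 1 → {Physics, Latin}; time slot 2 → {Chemistry, Civics, Biology}; time slot 3 → {Statistics}. Each listed conflict is separated.

3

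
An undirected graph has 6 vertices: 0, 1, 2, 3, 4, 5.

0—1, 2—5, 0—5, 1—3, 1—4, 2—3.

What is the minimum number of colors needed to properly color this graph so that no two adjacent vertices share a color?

The cycle 5-2-3-1-0-5 has odd length 5, so it cannot be 2-colored; at least 3 colors are needed.
3 colors suffice: color red → {1, 5}; color blue → {0, 3, 4}; color green → {2}. Every edge joins two different colors.

3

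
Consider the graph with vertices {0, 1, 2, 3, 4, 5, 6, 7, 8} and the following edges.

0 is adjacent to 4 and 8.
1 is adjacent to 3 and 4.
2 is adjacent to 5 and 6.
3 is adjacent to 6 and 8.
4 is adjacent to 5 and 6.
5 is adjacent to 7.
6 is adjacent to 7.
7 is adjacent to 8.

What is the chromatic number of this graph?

The cycle 4-0-8-3-6-4 has odd length 5, so it cannot be 2-colored; at least 3 colors are needed.
3 colors suffice: color a → {2, 4, 8}; color b → {0, 1, 5, 6}; color c → {3, 7}. Every edge joins two different colors.

3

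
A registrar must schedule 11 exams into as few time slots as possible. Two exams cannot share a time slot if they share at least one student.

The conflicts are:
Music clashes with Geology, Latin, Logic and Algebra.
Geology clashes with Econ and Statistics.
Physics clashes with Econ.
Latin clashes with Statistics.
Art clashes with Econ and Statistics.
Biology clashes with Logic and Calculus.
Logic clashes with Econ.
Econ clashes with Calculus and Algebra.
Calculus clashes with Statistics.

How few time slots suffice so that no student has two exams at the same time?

2

Econ and Calculus conflict, so at least 2 time slots are needed.
2 time slots suffice: time slot 1 → {Music, Biology, Econ, Statistics}; time slot 2 → {Geology, Physics, Latin, Art, Logic, Calculus, Algebra}. No two conflicting exams share a time slot.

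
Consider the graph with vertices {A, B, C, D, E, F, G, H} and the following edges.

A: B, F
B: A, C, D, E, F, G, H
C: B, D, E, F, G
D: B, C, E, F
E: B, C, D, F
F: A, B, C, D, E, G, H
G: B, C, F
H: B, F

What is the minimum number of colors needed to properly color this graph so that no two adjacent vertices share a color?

B, C, D, E, F are mutually adjacent (a clique of size 5), so at least 5 colors are needed.
5 colors suffice: color 1 → {B}; color 2 → {F}; color 3 → {A, C, H}; color 4 → {D, G}; color 5 → {E}. Each edge has distinct colors on its endpoints.

5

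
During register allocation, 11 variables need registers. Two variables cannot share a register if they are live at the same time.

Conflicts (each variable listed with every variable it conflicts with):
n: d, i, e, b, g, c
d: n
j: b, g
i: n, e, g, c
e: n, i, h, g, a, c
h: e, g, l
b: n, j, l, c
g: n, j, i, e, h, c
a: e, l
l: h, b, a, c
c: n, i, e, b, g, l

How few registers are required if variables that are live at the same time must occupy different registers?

n, i, e, g, c are mutually in conflict, so at least 5 registers are needed.
5 registers suffice: register 1 → {d, j, e, l}; register 2 → {n, h, a}; register 3 → {b, g}; register 4 → {c}; register 5 → {i}. Each listed conflict is separated.

5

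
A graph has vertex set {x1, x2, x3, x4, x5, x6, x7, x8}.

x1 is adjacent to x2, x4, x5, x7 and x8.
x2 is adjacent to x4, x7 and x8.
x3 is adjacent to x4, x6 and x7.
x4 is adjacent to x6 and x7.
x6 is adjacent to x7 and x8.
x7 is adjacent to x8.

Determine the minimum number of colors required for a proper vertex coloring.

4

x3, x4, x6, x7 are pairwise adjacent (a clique of size 4), so at least 4 colors are needed.
4 colors suffice: x1=green, x2=yellow, x3=yellow, x4=blue, x5=red, x6=green, x7=red, x8=blue. No two adjacent vertices share a color.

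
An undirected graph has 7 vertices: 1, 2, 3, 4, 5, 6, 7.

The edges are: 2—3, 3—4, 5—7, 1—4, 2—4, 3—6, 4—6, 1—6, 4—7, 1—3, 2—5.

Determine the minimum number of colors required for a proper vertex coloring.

4

1, 3, 4, 6 form a clique, so at least 4 colors are needed.
4 colors suffice: color a → {4, 5}; color b → {3, 7}; color c → {1, 2}; color d → {6}. Every edge joins two different colors.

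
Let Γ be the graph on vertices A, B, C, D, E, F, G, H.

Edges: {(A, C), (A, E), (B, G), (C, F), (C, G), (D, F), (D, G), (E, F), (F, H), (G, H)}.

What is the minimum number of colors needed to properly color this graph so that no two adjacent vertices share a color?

2

C and F are adjacent, so at least 2 colors are needed.
One proper 2-coloring: A=1, B=2, C=2, D=2, E=2, F=1, G=1, H=2. Every edge joins two different colors.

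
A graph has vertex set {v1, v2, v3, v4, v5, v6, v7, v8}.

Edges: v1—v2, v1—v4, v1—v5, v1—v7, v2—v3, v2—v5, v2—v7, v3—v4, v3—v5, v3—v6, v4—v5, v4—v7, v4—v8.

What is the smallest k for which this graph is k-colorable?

3

v1, v4, v7 are pairwise adjacent, so at least 3 colors are needed.
3 colors suffice: color 1 → {v2, v4, v6}; color 2 → {v5, v7, v8}; color 3 → {v1, v3}. Each edge has distinct colors on its endpoints.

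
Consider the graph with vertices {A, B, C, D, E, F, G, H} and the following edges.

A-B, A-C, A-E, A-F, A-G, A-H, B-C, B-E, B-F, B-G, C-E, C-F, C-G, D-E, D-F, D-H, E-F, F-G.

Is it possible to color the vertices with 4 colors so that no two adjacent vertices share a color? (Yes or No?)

No

A, B, C, F, G are mutually adjacent (a clique of size 5), so at least 5 colors are needed.
So 4 colors are not enough.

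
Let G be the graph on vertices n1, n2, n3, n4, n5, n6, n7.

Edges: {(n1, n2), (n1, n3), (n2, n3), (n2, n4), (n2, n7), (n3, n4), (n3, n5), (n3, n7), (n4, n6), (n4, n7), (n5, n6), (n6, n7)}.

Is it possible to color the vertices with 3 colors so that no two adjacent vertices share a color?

n2, n3, n4, n7 are mutually adjacent (a clique of size 4), so at least 4 colors are needed.
So 3 colors are not enough.

No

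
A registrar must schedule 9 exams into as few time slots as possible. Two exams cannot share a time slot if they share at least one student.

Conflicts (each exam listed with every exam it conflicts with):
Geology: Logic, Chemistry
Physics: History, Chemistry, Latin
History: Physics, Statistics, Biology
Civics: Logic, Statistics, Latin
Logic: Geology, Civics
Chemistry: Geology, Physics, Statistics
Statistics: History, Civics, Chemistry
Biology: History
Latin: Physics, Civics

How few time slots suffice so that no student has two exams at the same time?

3

The cycle Latin-Physics-History-Statistics-Civics-Latin has odd length 5, so it cannot be 2-colored; at least 3 time slots are needed.
A valid assignment using 3 time slots: Geology=2, Physics=2, History=1, Civics=1, Logic=3, Chemistry=1, Statistics=2, Biology=2, Latin=3. Each listed conflict is separated.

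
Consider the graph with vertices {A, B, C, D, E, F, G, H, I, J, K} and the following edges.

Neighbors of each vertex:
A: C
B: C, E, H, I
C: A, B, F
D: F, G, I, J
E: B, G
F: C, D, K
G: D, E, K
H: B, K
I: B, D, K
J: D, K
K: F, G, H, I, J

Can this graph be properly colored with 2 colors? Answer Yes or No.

No

The cycle I-D-F-C-B-I has odd length 5, so it cannot be 2-colored; at least 3 colors are needed.
So 2 colors are not enough.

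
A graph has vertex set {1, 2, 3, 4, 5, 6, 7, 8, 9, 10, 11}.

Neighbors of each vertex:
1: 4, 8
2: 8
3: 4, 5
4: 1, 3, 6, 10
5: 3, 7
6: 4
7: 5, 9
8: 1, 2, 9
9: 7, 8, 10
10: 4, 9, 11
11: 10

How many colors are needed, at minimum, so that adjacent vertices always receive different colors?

The cycle 1-8-9-10-4-1 has odd length 5, so it cannot be 2-colored; at least 3 colors are needed.
One proper 3-coloring: 1=green, 2=red, 3=blue, 4=red, 5=red, 6=blue, 7=blue, 8=blue, 9=red, 10=blue, 11=red. Every edge joins two different colors.

3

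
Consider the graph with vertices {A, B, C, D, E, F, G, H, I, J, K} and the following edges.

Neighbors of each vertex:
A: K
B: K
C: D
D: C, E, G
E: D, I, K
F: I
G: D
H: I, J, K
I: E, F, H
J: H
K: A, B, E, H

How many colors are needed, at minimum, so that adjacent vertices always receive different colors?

H and I are adjacent, so at least 2 colors are needed.
2 colors suffice: color 1 → {D, I, J, K}; color 2 → {A, B, C, E, F, G, H}. Every edge joins two different colors.

2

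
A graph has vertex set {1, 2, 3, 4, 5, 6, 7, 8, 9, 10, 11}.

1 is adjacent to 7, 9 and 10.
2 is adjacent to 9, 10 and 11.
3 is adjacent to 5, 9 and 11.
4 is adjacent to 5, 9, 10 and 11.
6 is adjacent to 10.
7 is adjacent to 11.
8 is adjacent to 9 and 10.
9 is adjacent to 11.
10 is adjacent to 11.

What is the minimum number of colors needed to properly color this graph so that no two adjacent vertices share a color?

3

2, 9, 11 are pairwise adjacent, so at least 3 colors are needed.
3 colors suffice: color a → {5, 7, 9, 10}; color b → {1, 6, 8, 11}; color c → {2, 3, 4}. Each edge has distinct colors on its endpoints.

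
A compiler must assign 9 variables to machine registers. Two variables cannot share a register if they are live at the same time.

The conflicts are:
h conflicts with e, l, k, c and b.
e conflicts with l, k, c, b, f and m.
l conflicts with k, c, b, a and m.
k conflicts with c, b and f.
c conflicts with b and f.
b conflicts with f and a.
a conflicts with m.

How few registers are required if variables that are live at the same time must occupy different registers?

6

h, e, l, k, c, b are mutually in conflict, so at least 6 registers are needed.
6 registers suffice: register 1 → {l, f}; register 2 → {e, a}; register 3 → {b, m}; register 4 → {k}; register 5 → {c}; register 6 → {h}. Every pair that conflicts lands in different registers.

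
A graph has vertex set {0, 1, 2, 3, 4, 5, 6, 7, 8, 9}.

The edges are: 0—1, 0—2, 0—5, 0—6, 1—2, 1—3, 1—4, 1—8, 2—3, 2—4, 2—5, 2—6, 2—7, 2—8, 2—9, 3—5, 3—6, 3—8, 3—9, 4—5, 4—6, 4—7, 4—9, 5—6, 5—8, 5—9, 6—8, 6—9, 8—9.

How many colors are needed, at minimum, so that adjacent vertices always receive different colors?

6

2, 3, 5, 6, 8, 9 are mutually adjacent (a clique of size 6), so at least 6 colors are needed.
6 colors suffice: color a → {2}; color b → {1, 6, 7}; color c → {5}; color d → {0, 9}; color e → {4, 8}; color f → {3}. Every edge joins two different colors.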